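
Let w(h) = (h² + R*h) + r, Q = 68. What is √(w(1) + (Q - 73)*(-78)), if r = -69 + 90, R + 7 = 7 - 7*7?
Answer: 11*√3 ≈ 19.053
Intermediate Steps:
R = -49 (R = -7 + (7 - 7*7) = -7 + (7 - 49) = -7 - 42 = -49)
r = 21
w(h) = 21 + h² - 49*h (w(h) = (h² - 49*h) + 21 = 21 + h² - 49*h)
√(w(1) + (Q - 73)*(-78)) = √((21 + 1² - 49*1) + (68 - 73)*(-78)) = √((21 + 1 - 49) - 5*(-78)) = √(-27 + 390) = √363 = 11*√3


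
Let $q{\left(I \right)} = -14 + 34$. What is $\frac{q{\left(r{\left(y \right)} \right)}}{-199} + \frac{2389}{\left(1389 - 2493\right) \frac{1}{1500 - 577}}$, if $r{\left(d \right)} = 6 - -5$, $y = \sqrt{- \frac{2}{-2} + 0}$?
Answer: $- \frac{438826433}{219696} \approx -1997.4$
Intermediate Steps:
$y = 1$ ($y = \sqrt{\left(-2\right) \left(- \frac{1}{2}\right) + 0} = \sqrt{1 + 0} = \sqrt{1} = 1$)
$r{\left(d \right)} = 11$ ($r{\left(d \right)} = 6 + 5 = 11$)
$q{\left(I \right)} = 20$
$\frac{q{\left(r{\left(y \right)} \right)}}{-199} + \frac{2389}{\left(1389 - 2493\right) \frac{1}{1500 - 577}} = \frac{20}{-199} + \frac{2389}{\left(1389 - 2493\right) \frac{1}{1500 - 577}} = 20 \left(- \frac{1}{199}\right) + \frac{2389}{\left(-1104\right) \frac{1}{923}} = - \frac{20}{199} + \frac{2389}{\left(-1104\right) \frac{1}{923}} = - \frac{20}{199} + \frac{2389}{- \frac{1104}{923}} = - \frac{20}{199} + 2389 \left(- \frac{923}{1104}\right) = - \frac{20}{199} - \frac{2205047}{1104} = - \frac{438826433}{219696}$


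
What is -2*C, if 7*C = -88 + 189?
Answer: -202/7 ≈ -28.857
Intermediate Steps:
C = 101/7 (C = (-88 + 189)/7 = (⅐)*101 = 101/7 ≈ 14.429)
-2*C = -2*101/7 = -202/7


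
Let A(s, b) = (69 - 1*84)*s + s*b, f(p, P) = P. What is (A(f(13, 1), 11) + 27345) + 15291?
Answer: 42632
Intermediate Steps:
A(s, b) = -15*s + b*s (A(s, b) = (69 - 84)*s + b*s = -15*s + b*s)
(A(f(13, 1), 11) + 27345) + 15291 = (1*(-15 + 11) + 27345) + 15291 = (1*(-4) + 27345) + 15291 = (-4 + 27345) + 15291 = 27341 + 15291 = 42632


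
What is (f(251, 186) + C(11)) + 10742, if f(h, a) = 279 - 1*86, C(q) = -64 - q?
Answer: 10860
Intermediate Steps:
f(h, a) = 193 (f(h, a) = 279 - 86 = 193)
(f(251, 186) + C(11)) + 10742 = (193 + (-64 - 1*11)) + 10742 = (193 + (-64 - 11)) + 10742 = (193 - 75) + 10742 = 118 + 10742 = 10860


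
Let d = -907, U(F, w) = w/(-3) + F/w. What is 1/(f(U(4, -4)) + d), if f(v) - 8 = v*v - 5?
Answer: -9/8135 ≈ -0.0011063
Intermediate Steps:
U(F, w) = -w/3 + F/w (U(F, w) = w*(-1/3) + F/w = -w/3 + F/w)
f(v) = 3 + v**2 (f(v) = 8 + (v*v - 5) = 8 + (v**2 - 5) = 8 + (-5 + v**2) = 3 + v**2)
1/(f(U(4, -4)) + d) = 1/((3 + (-1/3*(-4) + 4/(-4))**2) - 907) = 1/((3 + (4/3 + 4*(-1/4))**2) - 907) = 1/((3 + (4/3 - 1)**2) - 907) = 1/((3 + (1/3)**2) - 907) = 1/((3 + 1/9) - 907) = 1/(28/9 - 907) = 1/(-8135/9) = -9/8135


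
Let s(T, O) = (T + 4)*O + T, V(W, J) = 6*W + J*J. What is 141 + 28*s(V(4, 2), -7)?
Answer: -5347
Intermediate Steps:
V(W, J) = J**2 + 6*W (V(W, J) = 6*W + J**2 = J**2 + 6*W)
s(T, O) = T + O*(4 + T) (s(T, O) = (4 + T)*O + T = O*(4 + T) + T = T + O*(4 + T))
141 + 28*s(V(4, 2), -7) = 141 + 28*((2**2 + 6*4) + 4*(-7) - 7*(2**2 + 6*4)) = 141 + 28*((4 + 24) - 28 - 7*(4 + 24)) = 141 + 28*(28 - 28 - 7*28) = 141 + 28*(28 - 28 - 196) = 141 + 28*(-196) = 141 - 5488 = -5347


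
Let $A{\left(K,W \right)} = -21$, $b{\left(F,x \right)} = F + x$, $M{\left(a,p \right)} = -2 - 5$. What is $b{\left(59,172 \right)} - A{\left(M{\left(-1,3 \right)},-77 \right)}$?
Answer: $252$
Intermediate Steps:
$M{\left(a,p \right)} = -7$ ($M{\left(a,p \right)} = -2 - 5 = -7$)
$b{\left(59,172 \right)} - A{\left(M{\left(-1,3 \right)},-77 \right)} = \left(59 + 172\right) - -21 = 231 + 21 = 252$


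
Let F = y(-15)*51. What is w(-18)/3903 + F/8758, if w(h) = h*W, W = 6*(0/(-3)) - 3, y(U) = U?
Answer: -837621/11394158 ≈ -0.073513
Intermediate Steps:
W = -3 (W = 6*(0*(-⅓)) - 3 = 6*0 - 3 = 0 - 3 = -3)
w(h) = -3*h (w(h) = h*(-3) = -3*h)
F = -765 (F = -15*51 = -765)
w(-18)/3903 + F/8758 = -3*(-18)/3903 - 765/8758 = 54*(1/3903) - 765*1/8758 = 18/1301 - 765/8758 = -837621/11394158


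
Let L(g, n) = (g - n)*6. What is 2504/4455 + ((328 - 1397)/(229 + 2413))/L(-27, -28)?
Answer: 11643671/23540220 ≈ 0.49463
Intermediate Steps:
L(g, n) = -6*n + 6*g (L(g, n) = (g - n)*6 = -6*n + 6*g)
2504/4455 + ((328 - 1397)/(229 + 2413))/L(-27, -28) = 2504/4455 + ((328 - 1397)/(229 + 2413))/(-6*(-28) + 6*(-27)) = 2504*(1/4455) + (-1069/2642)/(168 - 162) = 2504/4455 - 1069*1/2642/6 = 2504/4455 - 1069/2642*1/6 = 2504/4455 - 1069/15852 = 11643671/23540220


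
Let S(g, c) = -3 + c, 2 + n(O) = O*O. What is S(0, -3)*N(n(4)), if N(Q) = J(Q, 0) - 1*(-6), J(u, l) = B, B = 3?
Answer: -54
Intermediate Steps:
n(O) = -2 + O**2 (n(O) = -2 + O*O = -2 + O**2)
J(u, l) = 3
N(Q) = 9 (N(Q) = 3 - 1*(-6) = 3 + 6 = 9)
S(0, -3)*N(n(4)) = (-3 - 3)*9 = -6*9 = -54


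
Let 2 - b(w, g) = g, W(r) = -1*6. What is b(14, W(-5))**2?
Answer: 64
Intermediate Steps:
W(r) = -6
b(w, g) = 2 - g
b(14, W(-5))**2 = (2 - 1*(-6))**2 = (2 + 6)**2 = 8**2 = 64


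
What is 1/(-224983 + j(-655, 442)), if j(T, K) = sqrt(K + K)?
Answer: -224983/50617349405 - 2*sqrt(221)/50617349405 ≈ -4.4454e-6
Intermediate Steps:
j(T, K) = sqrt(2)*sqrt(K) (j(T, K) = sqrt(2*K) = sqrt(2)*sqrt(K))
1/(-224983 + j(-655, 442)) = 1/(-224983 + sqrt(2)*sqrt(442)) = 1/(-224983 + 2*sqrt(221))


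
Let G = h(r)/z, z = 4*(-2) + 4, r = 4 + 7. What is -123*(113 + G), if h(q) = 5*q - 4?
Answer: -49323/4 ≈ -12331.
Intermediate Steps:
r = 11
h(q) = -4 + 5*q
z = -4 (z = -8 + 4 = -4)
G = -51/4 (G = (-4 + 5*11)/(-4) = (-4 + 55)*(-¼) = 51*(-¼) = -51/4 ≈ -12.750)
-123*(113 + G) = -123*(113 - 51/4) = -123*401/4 = -49323/4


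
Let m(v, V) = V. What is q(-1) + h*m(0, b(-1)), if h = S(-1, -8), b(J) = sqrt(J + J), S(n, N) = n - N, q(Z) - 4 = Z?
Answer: 3 + 7*I*sqrt(2) ≈ 3.0 + 9.8995*I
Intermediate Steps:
q(Z) = 4 + Z
b(J) = sqrt(2)*sqrt(J) (b(J) = sqrt(2*J) = sqrt(2)*sqrt(J))
h = 7 (h = -1 - 1*(-8) = -1 + 8 = 7)
q(-1) + h*m(0, b(-1)) = (4 - 1) + 7*(sqrt(2)*sqrt(-1)) = 3 + 7*(sqrt(2)*I) = 3 + 7*(I*sqrt(2)) = 3 + 7*I*sqrt(2)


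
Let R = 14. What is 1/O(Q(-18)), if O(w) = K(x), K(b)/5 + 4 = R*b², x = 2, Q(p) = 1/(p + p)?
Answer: 1/260 ≈ 0.0038462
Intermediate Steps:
Q(p) = 1/(2*p)
K(b) = -20 + 70*b² (K(b) = -20 + 5*(14*b²) = -20 + 70*b²)
O(w) = 260 (O(w) = -20 + 70*2² = -20 + 70*4 = -20 + 280 = 260)
1/O(Q(-18)) = 1/260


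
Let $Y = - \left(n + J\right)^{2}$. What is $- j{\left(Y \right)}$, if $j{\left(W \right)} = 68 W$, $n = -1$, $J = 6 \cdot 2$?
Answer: $8228$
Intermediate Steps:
$J = 12$
$Y = -121$ ($Y = - \left(-1 + 12\right)^{2} = - 11^{2} = \left(-1\right) 121 = -121$)
$- j{\left(Y \right)} = - 68 \left(-121\right) = \left(-1\right) \left(-8228\right) = 8228$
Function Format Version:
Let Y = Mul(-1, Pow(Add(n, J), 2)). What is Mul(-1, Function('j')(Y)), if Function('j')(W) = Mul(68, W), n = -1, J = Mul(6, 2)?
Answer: 8228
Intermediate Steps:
J = 12
Y = -121 (Y = Mul(-1, Pow(Add(-1, 12), 2)) = Mul(-1, Pow(11, 2)) = Mul(-1, 121) = -121)
Mul(-1, Function('j')(Y)) = Mul(-1, Mul(68, -121)) = Mul(-1, -8228) = 8228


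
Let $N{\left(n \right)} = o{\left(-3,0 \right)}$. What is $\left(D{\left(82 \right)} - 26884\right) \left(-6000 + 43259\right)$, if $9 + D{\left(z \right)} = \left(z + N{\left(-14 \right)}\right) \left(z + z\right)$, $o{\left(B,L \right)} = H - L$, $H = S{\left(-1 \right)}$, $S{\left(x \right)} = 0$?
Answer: $-500947255$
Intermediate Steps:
$H = 0$
$o{\left(B,L \right)} = - L$ ($o{\left(B,L \right)} = 0 - L = - L$)
$N{\left(n \right)} = 0$ ($N{\left(n \right)} = \left(-1\right) 0 = 0$)
$D{\left(z \right)} = -9 + 2 z^{2}$ ($D{\left(z \right)} = -9 + \left(z + 0\right) \left(z + z\right) = -9 + z 2 z = -9 + 2 z^{2}$)
$\left(D{\left(82 \right)} - 26884\right) \left(-6000 + 43259\right) = \left(\left(-9 + 2 \cdot 82^{2}\right) - 26884\right) \left(-6000 + 43259\right) = \left(\left(-9 + 2 \cdot 6724\right) - 26884\right) 37259 = \left(\left(-9 + 13448\right) - 26884\right) 37259 = \left(13439 - 26884\right) 37259 = \left(-13445\right) 37259 = -500947255$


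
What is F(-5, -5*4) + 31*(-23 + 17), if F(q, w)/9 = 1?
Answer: -177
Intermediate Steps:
F(q, w) = 9 (F(q, w) = 9*1 = 9)
F(-5, -5*4) + 31*(-23 + 17) = 9 + 31*(-23 + 17) = 9 + 31*(-6) = 9 - 186 = -177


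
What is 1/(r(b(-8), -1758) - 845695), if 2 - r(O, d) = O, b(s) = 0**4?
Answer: -1/845693 ≈ -1.1825e-6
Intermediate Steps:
b(s) = 0
r(O, d) = 2 - O
1/(r(b(-8), -1758) - 845695) = 1/((2 - 1*0) - 845695) = 1/((2 + 0) - 845695) = 1/(2 - 845695) = 1/(-845693) = -1/845693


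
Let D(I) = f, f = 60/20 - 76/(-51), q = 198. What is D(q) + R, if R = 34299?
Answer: 1749478/51 ≈ 34304.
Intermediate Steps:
f = 229/51 (f = 60*(1/20) - 76*(-1/51) = 3 + 76/51 = 229/51 ≈ 4.4902)
D(I) = 229/51
D(q) + R = 229/51 + 34299 = 1749478/51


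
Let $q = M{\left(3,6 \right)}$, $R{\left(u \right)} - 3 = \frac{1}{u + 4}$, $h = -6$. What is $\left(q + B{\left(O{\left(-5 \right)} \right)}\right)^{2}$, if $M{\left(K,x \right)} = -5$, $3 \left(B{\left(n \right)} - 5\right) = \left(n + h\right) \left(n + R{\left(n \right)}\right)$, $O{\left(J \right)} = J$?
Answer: $121$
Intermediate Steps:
$R{\left(u \right)} = 3 + \frac{1}{4 + u}$ ($R{\left(u \right)} = 3 + \frac{1}{u + 4} = 3 + \frac{1}{4 + u}$)
$B{\left(n \right)} = 5 + \frac{\left(-6 + n\right) \left(n + \frac{13 + 3 n}{4 + n}\right)}{3}$ ($B{\left(n \right)} = 5 + \frac{\left(n - 6\right) \left(n + \frac{13 + 3 n}{4 + n}\right)}{3} = 5 + \frac{\left(-6 + n\right) \left(n + \frac{13 + 3 n}{4 + n}\right)}{3}$)
$q = -5$
$\left(q + B{\left(O{\left(-5 \right)} \right)}\right)^{2} = \left(-5 + \frac{-18 + \left(-5\right)^{2} + \left(-5\right)^{3} - -70}{3 \left(4 - 5\right)}\right)^{2} = \left(-5 + \frac{-18 + 25 - 125 + 70}{3 \left(-1\right)}\right)^{2} = \left(-5 + \frac{1}{3} \left(-1\right) \left(-48\right)\right)^{2} = \left(-5 + 16\right)^{2} = 11^{2} = 121$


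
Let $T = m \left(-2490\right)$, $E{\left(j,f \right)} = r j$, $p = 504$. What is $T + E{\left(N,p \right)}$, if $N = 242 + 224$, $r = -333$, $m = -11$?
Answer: $-127788$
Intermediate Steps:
$N = 466$
$E{\left(j,f \right)} = - 333 j$
$T = 27390$ ($T = \left(-11\right) \left(-2490\right) = 27390$)
$T + E{\left(N,p \right)} = 27390 - 155178 = -127788$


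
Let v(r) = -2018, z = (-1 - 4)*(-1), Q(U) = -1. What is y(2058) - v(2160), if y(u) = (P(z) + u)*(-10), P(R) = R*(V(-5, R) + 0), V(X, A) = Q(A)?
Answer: -18512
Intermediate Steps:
z = 5 (z = -5*(-1) = 5)
V(X, A) = -1
P(R) = -R (P(R) = R*(-1 + 0) = R*(-1) = -R)
y(u) = 50 - 10*u (y(u) = (-1*5 + u)*(-10) = (-5 + u)*(-10) = 50 - 10*u)
y(2058) - v(2160) = (50 - 10*2058) - 1*(-2018) = (50 - 20580) + 2018 = -20530 + 2018 = -18512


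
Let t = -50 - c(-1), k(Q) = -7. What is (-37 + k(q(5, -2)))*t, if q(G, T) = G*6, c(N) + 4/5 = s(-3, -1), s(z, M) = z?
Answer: 10164/5 ≈ 2032.8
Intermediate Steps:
c(N) = -19/5 (c(N) = -⅘ - 3 = -19/5)
q(G, T) = 6*G
t = -231/5 (t = -50 - 1*(-19/5) = -50 + 19/5 = -231/5 ≈ -46.200)
(-37 + k(q(5, -2)))*t = (-37 - 7)*(-231/5) = -44*(-231/5) = 10164/5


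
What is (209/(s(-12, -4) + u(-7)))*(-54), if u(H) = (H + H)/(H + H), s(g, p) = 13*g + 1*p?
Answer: 3762/53 ≈ 70.981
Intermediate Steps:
s(g, p) = p + 13*g (s(g, p) = 13*g + p = p + 13*g)
u(H) = 1 (u(H) = (2*H)/((2*H)) = (2*H)*(1/(2*H)) = 1)
(209/(s(-12, -4) + u(-7)))*(-54) = (209/((-4 + 13*(-12)) + 1))*(-54) = (209/((-4 - 156) + 1))*(-54) = (209/(-160 + 1))*(-54) = (209/(-159))*(-54) = (209*(-1/159))*(-54) = -209/159*(-54) = 3762/53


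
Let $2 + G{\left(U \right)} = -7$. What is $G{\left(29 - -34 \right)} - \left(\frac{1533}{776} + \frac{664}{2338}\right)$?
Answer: $- \frac{10214005}{907144} \approx -11.26$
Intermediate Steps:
$G{\left(U \right)} = -9$ ($G{\left(U \right)} = -2 - 7 = -9$)
$G{\left(29 - -34 \right)} - \left(\frac{1533}{776} + \frac{664}{2338}\right) = -9 - \left(\frac{1533}{776} + \frac{664}{2338}\right) = -9 - \left(1533 \cdot \frac{1}{776} + 664 \cdot \frac{1}{2338}\right) = -9 - \left(\frac{1533}{776} + \frac{332}{1169}\right) = -9 - \frac{2049709}{907144} = - \frac{10214005}{907144}$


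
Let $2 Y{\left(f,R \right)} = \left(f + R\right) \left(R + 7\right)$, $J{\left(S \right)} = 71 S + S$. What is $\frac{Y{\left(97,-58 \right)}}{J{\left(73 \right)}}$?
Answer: $- \frac{221}{1168} \approx -0.18921$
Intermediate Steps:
$J{\left(S \right)} = 72 S$
$Y{\left(f,R \right)} = \frac{\left(7 + R\right) \left(R + f\right)}{2}$ ($Y{\left(f,R \right)} = \frac{\left(f + R\right) \left(R + 7\right)}{2} = \frac{\left(R + f\right) \left(7 + R\right)}{2} = \frac{\left(7 + R\right) \left(R + f\right)}{2}$)
$\frac{Y{\left(97,-58 \right)}}{J{\left(73 \right)}} = \frac{\frac{\left(-58\right)^{2}}{2} + \frac{7}{2} \left(-58\right) + \frac{7}{2} \cdot 97 + \frac{1}{2} \left(-58\right) 97}{72 \cdot 73} = \frac{\frac{1}{2} \cdot 3364 - 203 + \frac{679}{2} - 2813}{5256} = \left(1682 - 203 + \frac{679}{2} - 2813\right) \frac{1}{5256} = \left(- \frac{1989}{2}\right) \frac{1}{5256} = - \frac{221}{1168}$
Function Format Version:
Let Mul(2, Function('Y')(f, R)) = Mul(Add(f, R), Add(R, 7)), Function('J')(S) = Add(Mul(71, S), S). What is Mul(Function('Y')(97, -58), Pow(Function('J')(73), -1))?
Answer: Rational(-221, 1168) ≈ -0.18921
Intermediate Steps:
Function('J')(S) = Mul(72, S)
Function('Y')(f, R) = Mul(Rational(1, 2), Add(7, R), Add(R, f)) (Function('Y')(f, R) = Mul(Rational(1, 2), Mul(Add(f, R), Add(R, 7))) = Mul(Rational(1, 2), Mul(Add(R, f), Add(7, R))) = Mul(Rational(1, 2), Mul(Add(7, R), Add(R, f))) = Mul(Rational(1, 2), Add(7, R), Add(R, f)))
Mul(Function('Y')(97, -58), Pow(Function('J')(73), -1)) = Mul(Add(Mul(Rational(1, 2), Pow(-58, 2)), Mul(Rational(7, 2), -58), Mul(Rational(7, 2), 97), Mul(Rational(1, 2), -58, 97)), Pow(Mul(72, 73), -1)) = Mul(Add(Mul(Rational(1, 2), 3364), -203, Rational(679, 2), -2813), Pow(5256, -1)) = Mul(Add(1682, -203, Rational(679, 2), -2813), Rational(1, 5256)) = Mul(Rational(-1989, 2), Rational(1, 5256)) = Rational(-221, 1168)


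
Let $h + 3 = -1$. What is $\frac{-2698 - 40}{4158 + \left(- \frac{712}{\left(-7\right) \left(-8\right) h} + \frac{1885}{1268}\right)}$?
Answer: $- \frac{3037811}{4618477} \approx -0.65775$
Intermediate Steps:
$h = -4$ ($h = -3 - 1 = -4$)
$\frac{-2698 - 40}{4158 + \left(- \frac{712}{\left(-7\right) \left(-8\right) h} + \frac{1885}{1268}\right)} = \frac{-2698 - 40}{4158 + \left(- \frac{712}{\left(-7\right) \left(-8\right) \left(-4\right)} + \frac{1885}{1268}\right)} = - \frac{2738}{4158 - \left(- \frac{1885}{1268} + \frac{712}{56 \left(-4\right)}\right)} = - \frac{2738}{4158 - \left(- \frac{1885}{1268} + \frac{712}{-224}\right)} = - \frac{2738}{4158 + \left(\left(-712\right) \left(- \frac{1}{224}\right) + \frac{1885}{1268}\right)} = - \frac{2738}{4158 + \left(\frac{89}{28} + \frac{1885}{1268}\right)} = - \frac{2738}{4158 + \frac{10352}{2219}} = - \frac{2738}{\frac{9236954}{2219}} = \left(-2738\right) \frac{2219}{9236954} = - \frac{3037811}{4618477}$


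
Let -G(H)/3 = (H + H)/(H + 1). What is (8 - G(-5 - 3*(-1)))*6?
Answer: 120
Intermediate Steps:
G(H) = -6*H/(1 + H) (G(H) = -3*(H + H)/(H + 1) = -3*2*H/(1 + H) = -6*H/(1 + H))
(8 - G(-5 - 3*(-1)))*6 = (8 - (-6)*(-5 - 3*(-1))/(1 + (-5 - 3*(-1))))*6 = (8 - (-6)*(-5 + 3)/(1 + (-5 + 3)))*6 = (8 - (-6)*(-2)/(1 - 2))*6 = (8 - (-6)*(-2)/(-1))*6 = (8 - (-6)*(-2)*(-1))*6 = (8 - 1*(-12))*6 = (8 + 12)*6 = 20*6 = 120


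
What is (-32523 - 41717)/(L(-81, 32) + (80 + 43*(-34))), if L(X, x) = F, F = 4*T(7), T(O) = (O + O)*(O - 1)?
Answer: 37120/523 ≈ 70.975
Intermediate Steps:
T(O) = 2*O*(-1 + O) (T(O) = (2*O)*(-1 + O) = 2*O*(-1 + O))
F = 336 (F = 4*(2*7*(-1 + 7)) = 4*(2*7*6) = 4*84 = 336)
L(X, x) = 336
(-32523 - 41717)/(L(-81, 32) + (80 + 43*(-34))) = (-32523 - 41717)/(336 + (80 + 43*(-34))) = -74240/(336 + (80 - 1462)) = -74240/(336 - 1382) = -74240/(-1046) = -74240*(-1/1046) = 37120/523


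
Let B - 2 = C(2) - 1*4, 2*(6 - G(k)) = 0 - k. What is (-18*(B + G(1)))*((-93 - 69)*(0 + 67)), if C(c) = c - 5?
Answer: 293058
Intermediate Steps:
C(c) = -5 + c
G(k) = 6 + k/2 (G(k) = 6 - (0 - k)/2 = 6 - (-1)*k/2 = 6 + k/2)
B = -5 (B = 2 + ((-5 + 2) - 1*4) = 2 + (-3 - 4) = 2 - 7 = -5)
(-18*(B + G(1)))*((-93 - 69)*(0 + 67)) = (-18*(-5 + (6 + (½)*1)))*((-93 - 69)*(0 + 67)) = (-18*(-5 + (6 + ½)))*(-162*67) = -18*(-5 + 13/2)*(-10854) = -18*3/2*(-10854) = -27*(-10854) = 293058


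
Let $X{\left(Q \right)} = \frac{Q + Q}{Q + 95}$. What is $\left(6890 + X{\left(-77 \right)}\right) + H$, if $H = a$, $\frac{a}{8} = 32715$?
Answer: $\frac{2417413}{9} \approx 2.686 \cdot 10^{5}$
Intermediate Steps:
$a = 261720$ ($a = 8 \cdot 32715 = 261720$)
$H = 261720$
$X{\left(Q \right)} = \frac{2 Q}{95 + Q}$
$\left(6890 + X{\left(-77 \right)}\right) + H = \left(6890 + 2 \left(-77\right) \frac{1}{95 - 77}\right) + 261720 = \left(6890 + 2 \left(-77\right) \frac{1}{18}\right) + 261720 = \left(6890 - \frac{77}{9}\right) + 261720 = \frac{61933}{9} + 261720 = \frac{2417413}{9}$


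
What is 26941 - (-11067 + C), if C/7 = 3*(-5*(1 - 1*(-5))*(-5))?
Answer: 34858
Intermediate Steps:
C = 3150 (C = 7*(3*(-5*(1 - 1*(-5))*(-5))) = 7*(3*(-5*(1 + 5)*(-5))) = 7*(3*(-5*6*(-5))) = 7*(3*(-30*(-5))) = 7*(3*150) = 7*450 = 3150)
26941 - (-11067 + C) = 26941 - (-11067 + 3150) = 26941 - 1*(-7917) = 26941 + 7917 = 34858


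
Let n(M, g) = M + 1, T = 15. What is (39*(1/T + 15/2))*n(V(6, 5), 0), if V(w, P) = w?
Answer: 20657/10 ≈ 2065.7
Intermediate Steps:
n(M, g) = 1 + M
(39*(1/T + 15/2))*n(V(6, 5), 0) = (39*(1/15 + 15/2))*(1 + 6) = (39*(1*(1/15) + 15*(½)))*7 = (39*(1/15 + 15/2))*7 = (39*(227/30))*7 = (2951/10)*7 = 20657/10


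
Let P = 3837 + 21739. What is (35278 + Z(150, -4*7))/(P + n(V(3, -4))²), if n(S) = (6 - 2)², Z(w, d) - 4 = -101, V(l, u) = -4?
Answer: 35181/25832 ≈ 1.3619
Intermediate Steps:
Z(w, d) = -97 (Z(w, d) = 4 - 101 = -97)
n(S) = 16 (n(S) = 4² = 16)
P = 25576
(35278 + Z(150, -4*7))/(P + n(V(3, -4))²) = (35278 - 97)/(25576 + 16²) = 35181/(25576 + 256) = 35181/25832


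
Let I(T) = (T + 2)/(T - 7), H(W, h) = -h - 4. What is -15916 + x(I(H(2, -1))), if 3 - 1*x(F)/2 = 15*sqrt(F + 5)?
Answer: -15910 - 3*sqrt(510) ≈ -15978.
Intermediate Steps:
H(W, h) = -4 - h
I(T) = (2 + T)/(-7 + T)
x(F) = 6 - 30*sqrt(5 + F) (x(F) = 6 - 30*sqrt(F + 5) = 6 - 30*sqrt(5 + F))
-15916 + x(I(H(2, -1))) = -15916 + (6 - 30*sqrt(5 + (2 + (-4 - 1*(-1)))/(-7 + (-4 - 1*(-1))))) = -15916 + (6 - 30*sqrt(5 + (2 + (-4 + 1))/(-7 + (-4 + 1)))) = -15916 + (6 - 30*sqrt(5 + (2 - 3)/(-7 - 3))) = -15916 + (6 - 30*sqrt(5 - 1/(-10))) = -15916 + (6 - 30*sqrt(5 - 1/10*(-1))) = -15916 + (6 - 30*sqrt(5 + 1/10)) = -15916 + (6 - 3*sqrt(510)) = -15910 - 3*sqrt(510)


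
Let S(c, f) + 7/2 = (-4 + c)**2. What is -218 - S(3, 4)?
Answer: -431/2 ≈ -215.50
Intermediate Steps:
S(c, f) = -7/2 + (-4 + c)**2
-218 - S(3, 4) = -218 - (-7/2 + (-4 + 3)**2) = -218 - (-7/2 + (-1)**2) = -218 - (-7/2 + 1) = -218 - 1*(-5/2) = -218 + 5/2 = -431/2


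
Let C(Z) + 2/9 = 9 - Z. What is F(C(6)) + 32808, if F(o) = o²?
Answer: 2658073/81 ≈ 32816.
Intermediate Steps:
C(Z) = 79/9 - Z (C(Z) = -2/9 + (9 - Z) = 79/9 - Z)
F(C(6)) + 32808 = (79/9 - 1*6)² + 32808 = (79/9 - 6)² + 32808 = (25/9)² + 32808 = 625/81 + 32808 = 2658073/81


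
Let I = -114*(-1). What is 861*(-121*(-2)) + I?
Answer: 208476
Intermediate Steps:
I = 114
861*(-121*(-2)) + I = 861*(-121*(-2)) + 114 = 861*242 + 114 = 208362 + 114 = 208476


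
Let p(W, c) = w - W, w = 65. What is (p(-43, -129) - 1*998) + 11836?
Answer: 10946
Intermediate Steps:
p(W, c) = 65 - W
(p(-43, -129) - 1*998) + 11836 = ((65 - 1*(-43)) - 1*998) + 11836 = ((65 + 43) - 998) + 11836 = (108 - 998) + 11836 = -890 + 11836 = 10946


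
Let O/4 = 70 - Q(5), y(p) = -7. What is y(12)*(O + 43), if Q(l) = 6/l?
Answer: -11137/5 ≈ -2227.4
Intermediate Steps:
O = 1376/5 (O = 4*(70 - 6/5) = 4*(344/5) = 1376/5 ≈ 275.20)
y(12)*(O + 43) = -7*(1376/5 + 43) = -7*1591/5 = -11137/5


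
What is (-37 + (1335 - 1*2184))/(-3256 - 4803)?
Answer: 886/8059 ≈ 0.10994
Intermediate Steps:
(-37 + (1335 - 1*2184))/(-3256 - 4803) = (-37 + (1335 - 2184))/(-8059) = (-37 - 849)*(-1/8059) = -886*(-1/8059) = 886/8059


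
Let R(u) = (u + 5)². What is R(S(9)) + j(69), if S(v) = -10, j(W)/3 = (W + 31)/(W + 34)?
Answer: 2875/103 ≈ 27.913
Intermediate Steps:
j(W) = 3*(31 + W)/(34 + W) (j(W) = 3*((W + 31)/(W + 34)) = 3*((31 + W)/(34 + W)) = 3*(31 + W)/(34 + W))
R(u) = (5 + u)²
R(S(9)) + j(69) = (5 - 10)² + 3*(31 + 69)/(34 + 69) = (-5)² + 3*100/103 = 25 + 3*(1/103)*100 = 25 + 300/103 = 2875/103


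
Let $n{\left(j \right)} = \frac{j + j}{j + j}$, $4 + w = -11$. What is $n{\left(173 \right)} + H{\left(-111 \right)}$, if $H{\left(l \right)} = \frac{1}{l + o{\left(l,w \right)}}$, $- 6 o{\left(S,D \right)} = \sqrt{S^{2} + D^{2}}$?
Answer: $\frac{23723}{23945} + \frac{\sqrt{1394}}{23945} \approx 0.99229$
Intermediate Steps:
$w = -15$ ($w = -4 - 11 = -15$)
$n{\left(j \right)} = 1$ ($n{\left(j \right)} = \frac{2 j}{2 j} = 2 j \frac{1}{2 j} = 1$)
$o{\left(S,D \right)} = - \frac{\sqrt{D^{2} + S^{2}}}{6}$ ($o{\left(S,D \right)} = - \frac{\sqrt{S^{2} + D^{2}}}{6} = - \frac{\sqrt{D^{2} + S^{2}}}{6}$)
$H{\left(l \right)} = \frac{1}{l - \frac{\sqrt{225 + l^{2}}}{6}}$ ($H{\left(l \right)} = \frac{1}{l - \frac{\sqrt{\left(-15\right)^{2} + l^{2}}}{6}} = \frac{1}{l - \frac{\sqrt{225 + l^{2}}}{6}}$)
$n{\left(173 \right)} + H{\left(-111 \right)} = 1 + \frac{6}{- \sqrt{225 + \left(-111\right)^{2}} + 6 \left(-111\right)} = 1 + \frac{6}{- \sqrt{225 + 12321} - 666} = 1 + \frac{6}{- \sqrt{12546} - 666} = 1 + \frac{6}{- 3 \sqrt{1394} - 666} = 1 + \frac{6}{-666 - 3 \sqrt{1394}}$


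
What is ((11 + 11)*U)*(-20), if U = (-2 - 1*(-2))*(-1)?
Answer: 0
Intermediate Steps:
U = 0 (U = (-2 + 2)*(-1) = 0*(-1) = 0)
((11 + 11)*U)*(-20) = ((11 + 11)*0)*(-20) = (22*0)*(-20) = 0*(-20) = 0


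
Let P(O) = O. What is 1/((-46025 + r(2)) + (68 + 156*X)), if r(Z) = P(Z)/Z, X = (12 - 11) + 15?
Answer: -1/43460 ≈ -2.3010e-5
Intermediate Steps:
X = 16 (X = 1 + 15 = 16)
r(Z) = 1 (r(Z) = Z/Z = 1)
1/((-46025 + r(2)) + (68 + 156*X)) = 1/((-46025 + 1) + (68 + 156*16)) = 1/(-46024 + (68 + 2496)) = 1/(-46024 + 2564) = 1/(-43460) = -1/43460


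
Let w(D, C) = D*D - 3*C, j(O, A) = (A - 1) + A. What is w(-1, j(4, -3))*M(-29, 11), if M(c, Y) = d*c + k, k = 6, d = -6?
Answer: 3960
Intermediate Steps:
j(O, A) = -1 + 2*A (j(O, A) = (-1 + A) + A = -1 + 2*A)
M(c, Y) = 6 - 6*c (M(c, Y) = -6*c + 6 = 6 - 6*c)
w(D, C) = D² - 3*C
w(-1, j(4, -3))*M(-29, 11) = ((-1)² - 3*(-1 + 2*(-3)))*(6 - 6*(-29)) = (1 - 3*(-1 - 6))*(6 + 174) = (1 - 3*(-7))*180 = (1 + 21)*180 = 22*180 = 3960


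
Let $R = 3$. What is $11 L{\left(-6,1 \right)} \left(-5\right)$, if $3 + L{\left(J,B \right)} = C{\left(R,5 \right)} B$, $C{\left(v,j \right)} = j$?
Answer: $-110$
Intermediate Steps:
$L{\left(J,B \right)} = -3 + 5 B$
$11 L{\left(-6,1 \right)} \left(-5\right) = 11 \left(-3 + 5 \cdot 1\right) \left(-5\right) = 11 \left(-3 + 5\right) \left(-5\right) = 11 \cdot 2 \left(-5\right) = 22 \left(-5\right) = -110$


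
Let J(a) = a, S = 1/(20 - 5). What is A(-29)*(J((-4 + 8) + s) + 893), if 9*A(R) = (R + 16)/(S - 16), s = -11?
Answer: 57590/717 ≈ 80.321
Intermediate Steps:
S = 1/15 ≈ 0.066667
A(R) = -80/717 - 5*R/717 (A(R) = ((R + 16)/(1/15 - 16))/9 = ((16 + R)/(-239/15))/9 = ((16 + R)*(-15/239))/9 = (-240/239 - 15*R/239)/9 = -80/717 - 5*R/717)
A(-29)*(J((-4 + 8) + s) + 893) = (-80/717 - 5/717*(-29))*(((-4 + 8) - 11) + 893) = (-80/717 + 145/717)*((4 - 11) + 893) = 65*(-7 + 893)/717 = (65/717)*886 = 57590/717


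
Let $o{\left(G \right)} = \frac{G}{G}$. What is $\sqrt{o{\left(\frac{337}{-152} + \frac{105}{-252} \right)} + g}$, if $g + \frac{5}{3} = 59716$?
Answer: $\frac{\sqrt{537438}}{3} \approx 244.37$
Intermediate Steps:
$g = \frac{179143}{3}$ ($g = - \frac{5}{3} + 59716 = \frac{179143}{3} \approx 59714.0$)
$o{\left(G \right)} = 1$
$\sqrt{o{\left(\frac{337}{-152} + \frac{105}{-252} \right)} + g} = \sqrt{1 + \frac{179143}{3}} = \sqrt{\frac{179146}{3}} = \frac{\sqrt{537438}}{3}$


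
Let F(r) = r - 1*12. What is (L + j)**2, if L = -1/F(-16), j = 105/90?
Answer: 10201/7056 ≈ 1.4457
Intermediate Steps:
F(r) = -12 + r (F(r) = r - 12 = -12 + r)
j = 7/6 (j = 105*(1/90) = 7/6 ≈ 1.1667)
L = 1/28 (L = -1/(-12 - 16) = -1/(-28) = -1*(-1/28) = 1/28 ≈ 0.035714)
(L + j)**2 = (1/28 + 7/6)**2 = (101/84)**2 = 10201/7056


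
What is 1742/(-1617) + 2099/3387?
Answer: -835357/1825593 ≈ -0.45758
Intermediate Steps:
1742/(-1617) + 2099/3387 = 1742*(-1/1617) + 2099*(1/3387) = -1742/1617 + 2099/3387 = -835357/1825593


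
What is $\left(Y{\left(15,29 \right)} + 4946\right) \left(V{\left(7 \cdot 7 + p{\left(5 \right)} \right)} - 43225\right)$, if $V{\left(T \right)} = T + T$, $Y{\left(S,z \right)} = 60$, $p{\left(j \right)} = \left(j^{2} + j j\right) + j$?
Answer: $-215343102$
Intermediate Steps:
$p{\left(j \right)} = j + 2 j^{2}$ ($p{\left(j \right)} = \left(j^{2} + j^{2}\right) + j = 2 j^{2} + j = j + 2 j^{2}$)
$V{\left(T \right)} = 2 T$
$\left(Y{\left(15,29 \right)} + 4946\right) \left(V{\left(7 \cdot 7 + p{\left(5 \right)} \right)} - 43225\right) = \left(60 + 4946\right) \left(2 \left(7 \cdot 7 + 5 \left(1 + 2 \cdot 5\right)\right) - 43225\right) = 5006 \left(2 \left(49 + 5 \left(1 + 10\right)\right) - 43225\right) = 5006 \left(2 \left(49 + 5 \cdot 11\right) - 43225\right) = 5006 \left(2 \left(49 + 55\right) - 43225\right) = 5006 \left(2 \cdot 104 - 43225\right) = 5006 \left(208 - 43225\right) = 5006 \left(-43017\right) = -215343102$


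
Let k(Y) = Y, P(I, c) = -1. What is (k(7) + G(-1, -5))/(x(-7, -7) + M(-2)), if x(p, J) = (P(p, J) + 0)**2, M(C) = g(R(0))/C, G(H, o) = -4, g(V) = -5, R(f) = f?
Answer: 6/7 ≈ 0.85714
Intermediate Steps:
M(C) = -5/C
x(p, J) = 1 (x(p, J) = (-1 + 0)**2 = (-1)**2 = 1)
(k(7) + G(-1, -5))/(x(-7, -7) + M(-2)) = (7 - 4)/(1 - 5/(-2)) = 3/(1 - 5*(-1/2)) = 3/(1 + 5/2) = 3/(7/2) = (2/7)*3 = 6/7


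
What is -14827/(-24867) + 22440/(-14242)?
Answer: -173424673/177077907 ≈ -0.97937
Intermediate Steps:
-14827/(-24867) + 22440/(-14242) = -14827*(-1/24867) + 22440*(-1/14242) = 14827/24867 - 11220/7121 = -173424673/177077907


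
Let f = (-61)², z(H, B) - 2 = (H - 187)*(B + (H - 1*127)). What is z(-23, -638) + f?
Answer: 169203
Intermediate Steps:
z(H, B) = 2 + (-187 + H)*(-127 + B + H) (z(H, B) = 2 + (H - 187)*(B + (H - 1*127)) = 2 + (-187 + H)*(B + (H - 127)) = 2 + (-187 + H)*(B + (-127 + H)) = 2 + (-187 + H)*(-127 + B + H))
f = 3721
z(-23, -638) + f = (23751 + (-23)² - 314*(-23) - 187*(-638) - 638*(-23)) + 3721 = (23751 + 529 + 7222 + 119306 + 14674) + 3721 = 165482 + 3721 = 169203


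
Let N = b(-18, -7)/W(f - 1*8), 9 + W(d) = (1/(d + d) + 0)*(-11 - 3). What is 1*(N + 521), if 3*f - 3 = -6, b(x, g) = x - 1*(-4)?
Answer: 19340/37 ≈ 522.70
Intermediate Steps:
b(x, g) = 4 + x (b(x, g) = x + 4 = 4 + x)
f = -1 (f = 1 + (1/3)*(-6) = 1 - 2 = -1)
W(d) = -9 - 7/d (W(d) = -9 + (1/(d + d) + 0)*(-11 - 3) = -9 + (1/(2*d) + 0)*(-14) = -9 + (1/(2*d))*(-14) = -9 - 7/d)
N = 63/37 (N = (4 - 18)/(-9 - 7/(-1 - 1*8)) = -14/(-9 - 7/(-1 - 8)) = -14/(-9 - 7/(-9)) = -14/(-9 - 7*(-1/9)) = -14/(-9 + 7/9) = -14/(-74/9) = -14*(-9/74) = 63/37 ≈ 1.7027)
1*(N + 521) = 1*(63/37 + 521) = 1*(19340/37) = 19340/37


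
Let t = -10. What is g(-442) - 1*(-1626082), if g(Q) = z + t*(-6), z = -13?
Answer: 1626129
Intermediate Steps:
g(Q) = 47 (g(Q) = -13 - 10*(-6) = -13 + 60 = 47)
g(-442) - 1*(-1626082) = 47 - 1*(-1626082) = 47 + 1626082 = 1626129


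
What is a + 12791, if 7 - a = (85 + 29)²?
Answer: -198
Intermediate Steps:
a = -12989 (a = 7 - (85 + 29)² = 7 - 1*114² = 7 - 1*12996 = 7 - 12996 = -12989)
a + 12791 = -12989 + 12791 = -198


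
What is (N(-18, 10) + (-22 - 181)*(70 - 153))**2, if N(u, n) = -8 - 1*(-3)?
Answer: 283720336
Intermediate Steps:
N(u, n) = -5 (N(u, n) = -8 + 3 = -5)
(N(-18, 10) + (-22 - 181)*(70 - 153))**2 = (-5 + (-22 - 181)*(70 - 153))**2 = (-5 - 203*(-83))**2 = (-5 + 16849)**2 = 16844**2 = 283720336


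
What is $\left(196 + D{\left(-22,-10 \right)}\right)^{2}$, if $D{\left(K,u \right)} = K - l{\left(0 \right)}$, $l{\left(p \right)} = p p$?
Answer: $30276$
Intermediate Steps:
$l{\left(p \right)} = p^{2}$
$D{\left(K,u \right)} = K$ ($D{\left(K,u \right)} = K - 0^{2} = K - 0 = K + 0 = K$)
$\left(196 + D{\left(-22,-10 \right)}\right)^{2} = \left(196 - 22\right)^{2} = 174^{2} = 30276$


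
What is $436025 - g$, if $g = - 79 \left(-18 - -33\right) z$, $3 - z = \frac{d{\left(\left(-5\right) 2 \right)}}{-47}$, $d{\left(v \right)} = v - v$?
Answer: $439580$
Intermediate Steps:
$d{\left(v \right)} = 0$
$z = 3$ ($z = 3 - \frac{0}{-47} = 3 - 0 \left(- \frac{1}{47}\right) = 3 - 0 = 3 + 0 = 3$)
$g = -3555$ ($g = - 79 \left(-18 - -33\right) 3 = - 79 \left(-18 + 33\right) 3 = \left(-79\right) 15 \cdot 3 = \left(-1185\right) 3 = -3555$)
$436025 - g = 436025 - -3555 = 436025 + 3555 = 439580$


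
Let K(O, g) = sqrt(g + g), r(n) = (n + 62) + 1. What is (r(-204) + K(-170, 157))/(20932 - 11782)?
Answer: -47/3050 + sqrt(314)/9150 ≈ -0.013473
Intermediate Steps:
r(n) = 63 + n (r(n) = (62 + n) + 1 = 63 + n)
K(O, g) = sqrt(2)*sqrt(g) (K(O, g) = sqrt(2*g) = sqrt(2)*sqrt(g))
(r(-204) + K(-170, 157))/(20932 - 11782) = ((63 - 204) + sqrt(2)*sqrt(157))/(20932 - 11782) = (-141 + sqrt(314))/9150 = (-141 + sqrt(314))*(1/9150) = -47/3050 + sqrt(314)/9150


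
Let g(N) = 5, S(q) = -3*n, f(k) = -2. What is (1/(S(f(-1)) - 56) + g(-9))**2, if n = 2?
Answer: 95481/3844 ≈ 24.839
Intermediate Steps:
S(q) = -6 (S(q) = -3*2 = -6)
(1/(S(f(-1)) - 56) + g(-9))**2 = (1/(-6 - 56) + 5)**2 = (1/(-62) + 5)**2 = (-1/62 + 5)**2 = (309/62)**2 = 95481/3844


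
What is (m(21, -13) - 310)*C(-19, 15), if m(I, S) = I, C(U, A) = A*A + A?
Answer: -69360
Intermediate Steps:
C(U, A) = A + A**2 (C(U, A) = A**2 + A = A + A**2)
(m(21, -13) - 310)*C(-19, 15) = (21 - 310)*(15*(1 + 15)) = -4335*16 = -289*240 = -69360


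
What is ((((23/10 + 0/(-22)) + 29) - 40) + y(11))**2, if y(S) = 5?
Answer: 1369/100 ≈ 13.690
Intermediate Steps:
((((23/10 + 0/(-22)) + 29) - 40) + y(11))**2 = ((((23/10 + 0/(-22)) + 29) - 40) + 5)**2 = ((((23*(1/10) + 0*(-1/22)) + 29) - 40) + 5)**2 = ((((23/10 + 0) + 29) - 40) + 5)**2 = (((23/10 + 29) - 40) + 5)**2 = ((313/10 - 40) + 5)**2 = (-87/10 + 5)**2 = (-37/10)**2 = 1369/100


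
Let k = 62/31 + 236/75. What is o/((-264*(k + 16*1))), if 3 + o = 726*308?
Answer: -5590125/139568 ≈ -40.053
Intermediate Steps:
k = 386/75 (k = 62*(1/31) + 236*(1/75) = 2 + 236/75 = 386/75 ≈ 5.1467)
o = 223605 (o = -3 + 726*308 = -3 + 223608 = 223605)
o/((-264*(k + 16*1))) = 223605/((-264*(386/75 + 16*1))) = 223605/((-264*(386/75 + 16))) = 223605/((-264*1586/75)) = 223605/(-139568/25) = 223605*(-25/139568) = -5590125/139568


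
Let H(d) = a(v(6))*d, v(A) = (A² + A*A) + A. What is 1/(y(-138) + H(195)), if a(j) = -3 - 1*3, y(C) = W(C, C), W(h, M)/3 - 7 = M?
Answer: -1/1563 ≈ -0.00063980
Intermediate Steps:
W(h, M) = 21 + 3*M
y(C) = 21 + 3*C
v(A) = A + 2*A² (v(A) = (A² + A²) + A = 2*A² + A = A + 2*A²)
a(j) = -6 (a(j) = -3 - 3 = -6)
H(d) = -6*d
1/(y(-138) + H(195)) = 1/((21 + 3*(-138)) - 6*195) = 1/((21 - 414) - 1170) = 1/(-393 - 1170) = 1/(-1563) = -1/1563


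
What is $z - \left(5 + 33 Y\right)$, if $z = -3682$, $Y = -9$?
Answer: $-3390$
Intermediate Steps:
$z - \left(5 + 33 Y\right) = -3682 - -292 = -3682 + \left(297 - 5\right) = -3682 + 292 = -3390$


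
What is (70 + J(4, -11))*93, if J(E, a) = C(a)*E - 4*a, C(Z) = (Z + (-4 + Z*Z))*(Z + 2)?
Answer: -344286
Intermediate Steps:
C(Z) = (2 + Z)*(-4 + Z + Z**2) (C(Z) = (Z + (-4 + Z**2))*(2 + Z) = (-4 + Z + Z**2)*(2 + Z) = (2 + Z)*(-4 + Z + Z**2))
J(E, a) = -4*a + E*(-8 + a**3 - 2*a + 3*a**2) (J(E, a) = (-8 + a**3 - 2*a + 3*a**2)*E - 4*a = E*(-8 + a**3 - 2*a + 3*a**2) - 4*a = -4*a + E*(-8 + a**3 - 2*a + 3*a**2))
(70 + J(4, -11))*93 = (70 + (-4*(-11) + 4*(-8 + (-11)**3 - 2*(-11) + 3*(-11)**2)))*93 = (70 + (44 + 4*(-8 - 1331 + 22 + 3*121)))*93 = (70 + (44 + 4*(-8 - 1331 + 22 + 363)))*93 = (70 + (44 + 4*(-954)))*93 = (70 + (44 - 3816))*93 = (70 - 3772)*93 = -3702*93 = -344286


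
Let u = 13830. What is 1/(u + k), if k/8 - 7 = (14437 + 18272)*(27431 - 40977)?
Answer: -1/3544595026 ≈ -2.8212e-10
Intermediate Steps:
k = -3544608856 (k = 56 + 8*((14437 + 18272)*(27431 - 40977)) = 56 + 8*(32709*(-13546)) = 56 + 8*(-443076114) = 56 - 3544608912 = -3544608856)
1/(u + k) = 1/(13830 - 3544608856) = 1/(-3544595026) = -1/3544595026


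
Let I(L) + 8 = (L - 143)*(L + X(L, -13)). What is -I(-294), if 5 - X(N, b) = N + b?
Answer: 7874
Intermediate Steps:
X(N, b) = 5 - N - b (X(N, b) = 5 - (N + b) = 5 + (-N - b) = 5 - N - b)
I(L) = -2582 + 18*L (I(L) = -8 + (L - 143)*(L + (5 - L - 1*(-13))) = -8 + (-143 + L)*(L + (5 - L + 13)) = -8 + (-143 + L)*(L + (18 - L)) = -8 + (-143 + L)*18 = -8 + (-2574 + 18*L) = -2582 + 18*L)
-I(-294) = -(-2582 + 18*(-294)) = -(-2582 - 5292) = -1*(-7874) = 7874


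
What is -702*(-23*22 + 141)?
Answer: 256230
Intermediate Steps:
-702*(-23*22 + 141) = -702*(-506 + 141) = -702*(-365) = 256230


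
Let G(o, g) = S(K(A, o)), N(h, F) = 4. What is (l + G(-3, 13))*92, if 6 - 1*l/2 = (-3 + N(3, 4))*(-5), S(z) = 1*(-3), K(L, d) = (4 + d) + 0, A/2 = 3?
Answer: 1748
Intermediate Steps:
A = 6 (A = 2*3 = 6)
K(L, d) = 4 + d
S(z) = -3
l = 22 (l = 12 - 2*(-3 + 4)*(-5) = 12 - 2*(-5) = 12 + 10 = 22)
G(o, g) = -3
(l + G(-3, 13))*92 = (22 - 3)*92 = 19*92 = 1748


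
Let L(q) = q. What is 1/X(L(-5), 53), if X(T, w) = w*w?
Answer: 1/2809 ≈ 0.00035600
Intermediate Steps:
X(T, w) = w**2
1/X(L(-5), 53) = 1/(53**2) = 1/2809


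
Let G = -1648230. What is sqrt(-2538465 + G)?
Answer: I*sqrt(4186695) ≈ 2046.1*I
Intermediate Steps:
sqrt(-2538465 + G) = sqrt(-2538465 - 1648230) = sqrt(-4186695) = I*sqrt(4186695)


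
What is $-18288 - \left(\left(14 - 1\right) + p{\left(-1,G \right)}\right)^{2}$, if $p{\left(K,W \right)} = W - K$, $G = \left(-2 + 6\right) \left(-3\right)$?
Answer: $-18292$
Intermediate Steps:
$G = -12$ ($G = 4 \left(-3\right) = -12$)
$-18288 - \left(\left(14 - 1\right) + p{\left(-1,G \right)}\right)^{2} = -18288 - \left(\left(14 - 1\right) - 11\right)^{2} = -18288 - \left(13 + \left(-12 + 1\right)\right)^{2} = -18288 - \left(13 - 11\right)^{2} = -18288 - 2^{2} = -18288 - 4 = -18292$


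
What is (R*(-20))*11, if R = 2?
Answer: -440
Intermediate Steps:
(R*(-20))*11 = (2*(-20))*11 = -40*11 = -440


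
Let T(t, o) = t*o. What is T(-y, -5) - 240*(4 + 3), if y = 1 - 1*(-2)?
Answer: -1665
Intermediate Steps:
y = 3 (y = 1 + 2 = 3)
T(t, o) = o*t
T(-y, -5) - 240*(4 + 3) = -(-5)*3 - 240*(4 + 3) = -5*(-3) - 240*7 = 15 - 48*35 = 15 - 1680 = -1665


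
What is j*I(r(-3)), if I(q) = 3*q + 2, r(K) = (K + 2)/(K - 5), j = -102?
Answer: -969/4 ≈ -242.25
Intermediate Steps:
r(K) = (2 + K)/(-5 + K)
I(q) = 2 + 3*q
j*I(r(-3)) = -102*(2 + 3*((2 - 3)/(-5 - 3))) = -102*(2 + 3*(-1/(-8))) = -102*(2 + 3*(-1/8*(-1))) = -102*(2 + 3*(1/8)) = -102*(2 + 3/8) = -102*19/8 = -969/4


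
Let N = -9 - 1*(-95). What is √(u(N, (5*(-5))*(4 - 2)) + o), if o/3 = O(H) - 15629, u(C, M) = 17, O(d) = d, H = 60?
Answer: I*√46690 ≈ 216.08*I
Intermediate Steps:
N = 86 (N = -9 + 95 = 86)
o = -46707 (o = 3*(60 - 15629) = 3*(-15569) = -46707)
√(u(N, (5*(-5))*(4 - 2)) + o) = √(17 - 46707) = √(-46690) = I*√46690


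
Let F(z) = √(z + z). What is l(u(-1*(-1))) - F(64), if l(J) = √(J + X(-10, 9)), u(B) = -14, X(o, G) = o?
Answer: -8*√2 + 2*I*√6 ≈ -11.314 + 4.899*I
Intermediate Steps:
F(z) = √2*√z (F(z) = √(2*z) = √2*√z)
l(J) = √(-10 + J) (l(J) = √(J - 10) = √(-10 + J))
l(u(-1*(-1))) - F(64) = √(-10 - 14) - √2*√64 = √(-24) - √2*8 = 2*I*√6 - 8*√2 = -8*√2 + 2*I*√6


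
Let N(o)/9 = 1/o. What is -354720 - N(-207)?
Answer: -8158559/23 ≈ -3.5472e+5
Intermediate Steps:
N(o) = 9/o
-354720 - N(-207) = -354720 - 9/(-207) = -354720 - 9*(-1)/207 = -354720 - 1*(-1/23) = -354720 + 1/23 = -8158559/23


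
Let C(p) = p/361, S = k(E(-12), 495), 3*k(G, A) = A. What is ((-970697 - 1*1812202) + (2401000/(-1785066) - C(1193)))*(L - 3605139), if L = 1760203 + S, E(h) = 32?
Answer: 1654139443072283924776/322204413 ≈ 5.1338e+12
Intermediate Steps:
k(G, A) = A/3
S = 165 (S = (1/3)*495 = 165)
C(p) = p/361 (C(p) = p*(1/361) = p/361)
L = 1760368 (L = 1760203 + 165 = 1760368)
((-970697 - 1*1812202) + (2401000/(-1785066) - C(1193)))*(L - 3605139) = ((-970697 - 1*1812202) + (2401000/(-1785066) - 1193/361))*(1760368 - 3605139) = ((-970697 - 1812202) + (2401000*(-1/1785066) - 1*1193/361))*(-1844771) = (-2782899 + (-1200500/892533 - 1193/361))*(-1844771) = (-2782899 - 1498172369/322204413)*(-1844771) = -896663836905656/322204413*(-1844771) = 1654139443072283924776/322204413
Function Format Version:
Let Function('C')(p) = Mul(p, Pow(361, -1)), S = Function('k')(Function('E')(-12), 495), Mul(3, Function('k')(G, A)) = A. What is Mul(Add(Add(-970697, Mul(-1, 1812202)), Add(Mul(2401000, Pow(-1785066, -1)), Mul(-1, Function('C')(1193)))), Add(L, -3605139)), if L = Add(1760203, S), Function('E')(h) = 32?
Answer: Rational(1654139443072283924776, 322204413) ≈ 5.1338e+12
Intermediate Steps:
Function('k')(G, A) = Mul(Rational(1, 3), A)
S = 165 (S = Mul(Rational(1, 3), 495) = 165)
Function('C')(p) = Mul(Rational(1, 361), p) (Function('C')(p) = Mul(p, Rational(1, 361)) = Mul(Rational(1, 361), p))
L = 1760368 (L = Add(1760203, 165) = 1760368)
Mul(Add(Add(-970697, Mul(-1, 1812202)), Add(Mul(2401000, Pow(-1785066, -1)), Mul(-1, Function('C')(1193)))), Add(L, -3605139)) = Mul(Add(Add(-970697, Mul(-1, 1812202)), Add(Mul(2401000, Pow(-1785066, -1)), Mul(-1, Mul(Rational(1, 361), 1193)))), Add(1760368, -3605139)) = Mul(Add(Add(-970697, -1812202), Add(Mul(2401000, Rational(-1, 1785066)), Mul(-1, Rational(1193, 361)))), -1844771) = Mul(Add(-2782899, Add(Rational(-1200500, 892533), Rational(-1193, 361))), -1844771) = Mul(Add(-2782899, Rational(-1498172369, 322204413)), -1844771) = Mul(Rational(-896663836905656, 322204413), -1844771) = Rational(1654139443072283924776, 322204413)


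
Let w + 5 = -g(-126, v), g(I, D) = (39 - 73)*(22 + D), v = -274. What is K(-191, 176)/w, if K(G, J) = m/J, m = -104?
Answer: 13/188606 ≈ 6.8927e-5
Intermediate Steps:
K(G, J) = -104/J
g(I, D) = -748 - 34*D (g(I, D) = -34*(22 + D) = -748 - 34*D)
w = -8573 (w = -5 - (-748 - 34*(-274)) = -5 - (-748 + 9316) = -5 - 1*8568 = -5 - 8568 = -8573)
K(-191, 176)/w = -104/176/(-8573) = -104*1/176*(-1/8573) = -13/22*(-1/8573) = 13/188606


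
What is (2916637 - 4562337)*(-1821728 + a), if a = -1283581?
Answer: 5110407021300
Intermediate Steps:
(2916637 - 4562337)*(-1821728 + a) = (2916637 - 4562337)*(-1821728 - 1283581) = -1645700*(-3105309) = 5110407021300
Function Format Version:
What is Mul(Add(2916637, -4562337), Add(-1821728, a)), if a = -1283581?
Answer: 5110407021300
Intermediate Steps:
Mul(Add(2916637, -4562337), Add(-1821728, a)) = Mul(Add(2916637, -4562337), Add(-1821728, -1283581)) = Mul(-1645700, -3105309) = 5110407021300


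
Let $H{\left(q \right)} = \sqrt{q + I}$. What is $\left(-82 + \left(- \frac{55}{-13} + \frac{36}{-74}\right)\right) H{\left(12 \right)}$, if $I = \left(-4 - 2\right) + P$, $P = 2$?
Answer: $- \frac{75282 \sqrt{2}}{481} \approx -221.34$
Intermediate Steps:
$I = -4$ ($I = \left(-4 - 2\right) + 2 = -6 + 2 = -4$)
$H{\left(q \right)} = \sqrt{-4 + q}$ ($H{\left(q \right)} = \sqrt{q - 4} = \sqrt{-4 + q}$)
$\left(-82 + \left(- \frac{55}{-13} + \frac{36}{-74}\right)\right) H{\left(12 \right)} = \left(-82 + \left(- \frac{55}{-13} + \frac{36}{-74}\right)\right) \sqrt{-4 + 12} = \left(-82 + \left(\left(-55\right) \left(- \frac{1}{13}\right) + 36 \left(- \frac{1}{74}\right)\right)\right) \sqrt{8} = \left(-82 + \left(\frac{55}{13} - \frac{18}{37}\right)\right) 2 \sqrt{2} = \left(-82 + \frac{1801}{481}\right) 2 \sqrt{2} = - \frac{37641 \cdot 2 \sqrt{2}}{481} = - \frac{75282 \sqrt{2}}{481}$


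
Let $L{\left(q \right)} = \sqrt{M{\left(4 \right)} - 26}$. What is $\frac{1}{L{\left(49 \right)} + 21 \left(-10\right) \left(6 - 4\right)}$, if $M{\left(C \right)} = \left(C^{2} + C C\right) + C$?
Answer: $- \frac{42}{17639} - \frac{\sqrt{10}}{176390} \approx -0.002399$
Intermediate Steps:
$M{\left(C \right)} = C + 2 C^{2}$ ($M{\left(C \right)} = \left(C^{2} + C^{2}\right) + C = 2 C^{2} + C = C + 2 C^{2}$)
$L{\left(q \right)} = \sqrt{10}$ ($L{\left(q \right)} = \sqrt{4 \left(1 + 2 \cdot 4\right) - 26} = \sqrt{4 \left(1 + 8\right) - 26} = \sqrt{4 \cdot 9 - 26} = \sqrt{36 - 26} = \sqrt{10}$)
$\frac{1}{L{\left(49 \right)} + 21 \left(-10\right) \left(6 - 4\right)} = \frac{1}{\sqrt{10} + 21 \left(-10\right) \left(6 - 4\right)} = \frac{1}{\sqrt{10} - 210 \left(6 - 4\right)} = \frac{1}{\sqrt{10} - 420} = \frac{1}{-420 + \sqrt{10}}$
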